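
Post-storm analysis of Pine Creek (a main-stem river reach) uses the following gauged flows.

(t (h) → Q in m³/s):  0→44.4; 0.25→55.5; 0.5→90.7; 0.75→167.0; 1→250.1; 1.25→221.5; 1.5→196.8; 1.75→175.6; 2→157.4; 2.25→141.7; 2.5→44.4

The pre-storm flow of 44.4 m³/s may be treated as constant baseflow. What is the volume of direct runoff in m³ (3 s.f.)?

V ≈ 9.51 × 10^5 m³

Direct-runoff ordinates (Q − Q_b): 0.0, 11.1, 46.3, 122.6, 205.7, 177.1, 152.4, 131.2, 113.0, 97.3, 0.0 m³/s.
ΣQ_DR = 1057 m³/s.
With Δt = 0.25 h = 900 s, V = ΣQ_DR · Δt = 1057 × 900 = 9.51 × 10^5 m³.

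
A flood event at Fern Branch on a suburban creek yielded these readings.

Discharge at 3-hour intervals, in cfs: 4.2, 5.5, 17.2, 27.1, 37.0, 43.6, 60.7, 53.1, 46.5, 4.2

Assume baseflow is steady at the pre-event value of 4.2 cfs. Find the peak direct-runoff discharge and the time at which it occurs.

Q_p = 56.5 cfs at t = 18 h

Subtracting baseflow gives direct-runoff ordinates: 0.0, 1.3, 13.0, 22.9, 32.8, 39.4, 56.5, 48.9, 42.3, 0.0 cfs.
The maximum is 56.5 cfs, occurring at the reading for t = 18 h.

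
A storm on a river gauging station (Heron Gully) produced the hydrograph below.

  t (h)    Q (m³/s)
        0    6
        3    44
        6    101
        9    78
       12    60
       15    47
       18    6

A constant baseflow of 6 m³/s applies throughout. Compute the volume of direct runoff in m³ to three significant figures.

V ≈ 3.24 × 10^6 m³

Direct-runoff ordinates (Q − Q_b): 0.0, 38.0, 95.0, 72.0, 54.0, 41.0, 0.0 m³/s.
ΣQ_DR = 300.0 m³/s.
With Δt = 3 h = 10800 s, V = ΣQ_DR · Δt = 300.0 × 10800 = 3.24 × 10^6 m³.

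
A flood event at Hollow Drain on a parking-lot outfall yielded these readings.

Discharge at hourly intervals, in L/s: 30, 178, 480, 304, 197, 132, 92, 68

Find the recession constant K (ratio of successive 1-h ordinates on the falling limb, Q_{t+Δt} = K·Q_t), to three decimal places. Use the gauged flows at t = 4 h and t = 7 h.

K ≈ 0.701

Using the recession-limb readings at t = 4 h and t = 7 h: Q falls from 197 to 68 L/s over 3 intervals.
K = (Q₂/Q₁)^(1/3) = (68/197)^(1/3) = 0.701.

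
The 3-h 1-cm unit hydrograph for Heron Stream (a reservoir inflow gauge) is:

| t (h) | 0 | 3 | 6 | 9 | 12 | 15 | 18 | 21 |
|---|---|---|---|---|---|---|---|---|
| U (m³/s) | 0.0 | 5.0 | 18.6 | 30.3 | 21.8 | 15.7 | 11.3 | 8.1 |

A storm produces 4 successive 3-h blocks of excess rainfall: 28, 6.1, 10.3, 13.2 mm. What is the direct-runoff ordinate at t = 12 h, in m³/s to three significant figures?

By discrete convolution, Q_j = Σ (P_i / 10 mm) · U_{j−i}.
At t = 12 h (j=4): Q = (28/10)·21.8 + (6.1/10)·30.3 + (10.3/10)·18.6 + (13.2/10)·5.0 = 105 m³/s.

Q ≈ 105 m³/s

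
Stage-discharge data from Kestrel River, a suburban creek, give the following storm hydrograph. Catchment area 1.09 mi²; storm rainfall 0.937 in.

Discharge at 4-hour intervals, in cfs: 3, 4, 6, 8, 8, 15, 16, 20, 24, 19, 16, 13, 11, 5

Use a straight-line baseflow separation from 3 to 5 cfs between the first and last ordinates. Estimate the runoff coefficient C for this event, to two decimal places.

ΣQ_DR = 112.0 cfs; V = ΣQ_DR·Δt = 1.613 × 10^6 ft³.
Runoff depth d = V / A = 0.6369 in.
C = d / P = 0.6369 / 0.937 = 0.68.

C ≈ 0.68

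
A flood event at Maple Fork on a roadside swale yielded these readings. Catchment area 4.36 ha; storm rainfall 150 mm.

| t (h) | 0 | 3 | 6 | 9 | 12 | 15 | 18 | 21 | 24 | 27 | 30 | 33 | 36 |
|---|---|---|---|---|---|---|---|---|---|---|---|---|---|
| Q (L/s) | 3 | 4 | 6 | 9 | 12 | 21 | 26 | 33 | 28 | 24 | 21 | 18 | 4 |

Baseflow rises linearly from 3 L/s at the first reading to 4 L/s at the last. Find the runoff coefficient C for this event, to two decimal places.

C ≈ 0.27

ΣQ_DR = 163.5 L/s; V = ΣQ_DR·Δt = 1.766 × 10^6 L.
Runoff depth d = V / A = 40.50 mm.
C = d / P = 40.50 / 150 = 0.27.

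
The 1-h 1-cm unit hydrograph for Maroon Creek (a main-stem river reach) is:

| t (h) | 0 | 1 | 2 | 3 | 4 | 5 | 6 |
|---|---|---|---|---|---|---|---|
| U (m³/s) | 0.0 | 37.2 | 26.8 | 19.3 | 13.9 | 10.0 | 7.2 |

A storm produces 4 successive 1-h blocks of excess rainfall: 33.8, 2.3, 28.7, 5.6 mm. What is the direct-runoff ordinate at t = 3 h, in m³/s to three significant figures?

Q ≈ 178 m³/s

By discrete convolution, Q_j = Σ (P_i / 10 mm) · U_{j−i}.
At t = 3 h (j=3): Q = (33.8/10)·19.3 + (2.3/10)·26.8 + (28.7/10)·37.2 + (5.6/10)·0.0 = 178 m³/s.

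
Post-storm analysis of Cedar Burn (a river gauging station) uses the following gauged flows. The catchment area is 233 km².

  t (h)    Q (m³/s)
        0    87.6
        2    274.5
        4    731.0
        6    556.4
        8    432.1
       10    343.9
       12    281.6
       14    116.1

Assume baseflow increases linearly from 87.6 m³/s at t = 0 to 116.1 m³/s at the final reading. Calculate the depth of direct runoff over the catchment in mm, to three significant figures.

Direct runoff: 0.00, 182.83, 635.26, 456.59, 328.21, 235.94, 169.57, 0.00 m³/s; ΣQ_DR = 2008 m³/s.
V = ΣQ_DR · Δt = 2008 × 7200 s = 1.446 × 10^7 m³.
Over A = 233 km², depth = V / A = 62.1 mm.

d ≈ 62.1 mm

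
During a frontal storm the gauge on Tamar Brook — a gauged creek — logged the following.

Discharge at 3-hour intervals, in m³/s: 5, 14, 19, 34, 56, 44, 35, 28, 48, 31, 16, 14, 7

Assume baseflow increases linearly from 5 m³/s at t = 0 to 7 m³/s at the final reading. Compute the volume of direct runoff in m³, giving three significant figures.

V ≈ 2.95 × 10^6 m³

Direct-runoff ordinates (Q − Q_b): 0.00, 8.83, 13.67, 28.50, 50.33, 38.17, 29.00, 21.83, 41.67, 24.50, 9.33, 7.17, 0.00 m³/s.
ΣQ_DR = 273.0 m³/s.
With Δt = 3 h = 10800 s, V = ΣQ_DR · Δt = 273.0 × 10800 = 2.95 × 10^6 m³.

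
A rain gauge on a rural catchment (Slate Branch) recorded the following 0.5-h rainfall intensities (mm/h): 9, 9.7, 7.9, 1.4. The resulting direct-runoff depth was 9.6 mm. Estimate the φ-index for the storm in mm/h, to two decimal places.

Only the 3 blocks with intensity above φ contribute runoff: 9, 9.7, 7.9 mm/h.
Σ(I−φ)·Δt = d  ⇒  (9+9.7+7.9 − 3φ)·0.5 = 9.6
φ = (26.60 − 9.6/0.5) / 3 = 2.47 mm/h.

φ ≈ 2.47 mm/h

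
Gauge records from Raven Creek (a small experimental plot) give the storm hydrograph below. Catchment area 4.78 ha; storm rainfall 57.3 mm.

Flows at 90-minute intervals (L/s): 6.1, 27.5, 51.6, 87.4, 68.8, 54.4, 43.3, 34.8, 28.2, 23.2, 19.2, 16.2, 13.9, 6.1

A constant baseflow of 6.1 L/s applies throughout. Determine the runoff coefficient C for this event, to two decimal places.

C ≈ 0.78

ΣQ_DR = 395.3 L/s; V = ΣQ_DR·Δt = 2.135 × 10^6 L.
Runoff depth d = V / A = 44.66 mm.
C = d / P = 44.66 / 57.3 = 0.78.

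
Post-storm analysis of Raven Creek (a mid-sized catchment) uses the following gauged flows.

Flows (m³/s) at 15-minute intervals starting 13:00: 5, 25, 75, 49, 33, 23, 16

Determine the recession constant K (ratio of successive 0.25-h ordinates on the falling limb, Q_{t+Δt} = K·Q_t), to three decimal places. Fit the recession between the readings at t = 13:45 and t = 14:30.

K ≈ 0.689

Using the recession-limb readings at t = 13:45 and t = 14:30: Q falls from 49 to 16 m³/s over 3 intervals.
K = (Q₂/Q₁)^(1/3) = (16/49)^(1/3) = 0.689.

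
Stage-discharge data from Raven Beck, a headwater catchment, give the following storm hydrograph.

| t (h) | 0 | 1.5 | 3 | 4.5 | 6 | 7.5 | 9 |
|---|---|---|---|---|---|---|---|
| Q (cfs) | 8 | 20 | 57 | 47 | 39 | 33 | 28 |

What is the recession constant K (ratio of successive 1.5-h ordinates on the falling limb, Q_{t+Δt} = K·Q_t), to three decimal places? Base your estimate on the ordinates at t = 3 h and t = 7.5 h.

K ≈ 0.833

Using the recession-limb readings at t = 3 h and t = 7.5 h: Q falls from 57 to 33 cfs over 3 intervals.
K = (Q₂/Q₁)^(1/3) = (33/57)^(1/3) = 0.833.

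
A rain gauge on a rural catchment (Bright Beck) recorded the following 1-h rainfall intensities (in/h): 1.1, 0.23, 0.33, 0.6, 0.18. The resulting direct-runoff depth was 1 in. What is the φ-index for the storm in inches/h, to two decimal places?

φ ≈ 0.35 in/h

Only the 2 blocks with intensity above φ contribute runoff: 1.1, 0.6 in/h.
Σ(I−φ)·Δt = d  ⇒  (1.1+0.6 − 2φ)·1 = 1
φ = (1.700 − 1/1) / 2 = 0.35 in/h.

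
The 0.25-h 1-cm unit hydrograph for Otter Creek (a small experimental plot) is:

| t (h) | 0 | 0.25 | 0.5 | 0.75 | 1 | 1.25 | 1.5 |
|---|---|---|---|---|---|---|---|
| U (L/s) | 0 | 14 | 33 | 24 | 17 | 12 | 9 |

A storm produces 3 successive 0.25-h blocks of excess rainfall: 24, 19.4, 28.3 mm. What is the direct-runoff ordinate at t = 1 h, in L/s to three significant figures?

Q ≈ 181 L/s

By discrete convolution, Q_j = Σ (P_i / 10 mm) · U_{j−i}.
At t = 1 h (j=4): Q = (24/10)·17 + (19.4/10)·24 + (28.3/10)·33 = 181 L/s.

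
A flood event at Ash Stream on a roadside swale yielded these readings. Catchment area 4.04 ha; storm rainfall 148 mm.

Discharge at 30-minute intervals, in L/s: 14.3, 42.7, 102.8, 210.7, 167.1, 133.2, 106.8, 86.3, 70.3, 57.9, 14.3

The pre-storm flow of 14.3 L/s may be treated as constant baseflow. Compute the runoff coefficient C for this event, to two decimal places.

C ≈ 0.26

ΣQ_DR = 849.1 L/s; V = ΣQ_DR·Δt = 1.528 × 10^6 L.
Runoff depth d = V / A = 37.83 mm.
C = d / P = 37.83 / 148 = 0.26.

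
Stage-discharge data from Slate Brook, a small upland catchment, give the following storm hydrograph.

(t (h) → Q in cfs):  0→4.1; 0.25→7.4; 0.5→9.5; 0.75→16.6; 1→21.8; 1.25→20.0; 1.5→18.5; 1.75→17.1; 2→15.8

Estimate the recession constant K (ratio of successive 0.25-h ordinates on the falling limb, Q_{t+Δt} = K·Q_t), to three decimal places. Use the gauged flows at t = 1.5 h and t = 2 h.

K ≈ 0.924

Using the recession-limb readings at t = 1.5 h and t = 2 h: Q falls from 18.5 to 15.8 cfs over 2 intervals.
K = (Q₂/Q₁)^(1/2) = (15.8/18.5)^(1/2) = 0.924.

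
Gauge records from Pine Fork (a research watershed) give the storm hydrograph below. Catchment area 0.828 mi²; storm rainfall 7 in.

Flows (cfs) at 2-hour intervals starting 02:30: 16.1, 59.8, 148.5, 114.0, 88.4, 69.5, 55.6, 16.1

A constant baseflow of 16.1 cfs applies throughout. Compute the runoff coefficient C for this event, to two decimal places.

C ≈ 0.23

ΣQ_DR = 439.2 cfs; V = ΣQ_DR·Δt = 3.162 × 10^6 ft³.
Runoff depth d = V / A = 1.644 in.
C = d / P = 1.644 / 7 = 0.23.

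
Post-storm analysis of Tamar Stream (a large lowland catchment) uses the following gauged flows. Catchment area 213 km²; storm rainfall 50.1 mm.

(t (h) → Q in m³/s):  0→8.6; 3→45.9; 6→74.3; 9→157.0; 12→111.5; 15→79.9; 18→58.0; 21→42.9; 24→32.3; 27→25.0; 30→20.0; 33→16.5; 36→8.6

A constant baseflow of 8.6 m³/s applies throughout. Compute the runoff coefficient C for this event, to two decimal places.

ΣQ_DR = 568.7 m³/s; V = ΣQ_DR·Δt = 6.142 × 10^6 m³.
Runoff depth d = V / A = 28.84 mm.
C = d / P = 28.84 / 50.1 = 0.58.

C ≈ 0.58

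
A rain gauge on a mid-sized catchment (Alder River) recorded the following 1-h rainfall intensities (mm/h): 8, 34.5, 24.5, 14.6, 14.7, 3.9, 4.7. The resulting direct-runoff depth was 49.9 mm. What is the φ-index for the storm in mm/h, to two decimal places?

φ ≈ 9.60 mm/h

Only the 4 blocks with intensity above φ contribute runoff: 34.5, 24.5, 14.6, 14.7 mm/h.
Σ(I−φ)·Δt = d  ⇒  (34.5+24.5+14.6+14.7 − 4φ)·1 = 49.9
φ = (88.30 − 49.9/1) / 4 = 9.60 mm/h.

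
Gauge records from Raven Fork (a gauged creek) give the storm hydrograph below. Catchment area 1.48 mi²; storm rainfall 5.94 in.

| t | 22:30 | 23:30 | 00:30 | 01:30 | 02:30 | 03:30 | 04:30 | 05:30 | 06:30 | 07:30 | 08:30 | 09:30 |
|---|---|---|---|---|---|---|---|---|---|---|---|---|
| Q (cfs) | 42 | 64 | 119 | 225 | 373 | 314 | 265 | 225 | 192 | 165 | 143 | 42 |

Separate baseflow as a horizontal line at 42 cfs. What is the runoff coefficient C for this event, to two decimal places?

ΣQ_DR = 1665 cfs; V = ΣQ_DR·Δt = 5.994 × 10^6 ft³.
Runoff depth d = V / A = 1.743 in.
C = d / P = 1.743 / 5.94 = 0.29.

C ≈ 0.29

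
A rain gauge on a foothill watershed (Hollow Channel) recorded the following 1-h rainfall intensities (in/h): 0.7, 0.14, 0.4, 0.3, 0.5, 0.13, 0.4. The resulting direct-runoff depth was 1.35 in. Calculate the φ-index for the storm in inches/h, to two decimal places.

φ ≈ 0.19 in/h

Only the 5 blocks with intensity above φ contribute runoff: 0.7, 0.4, 0.3, 0.5, 0.4 in/h.
Σ(I−φ)·Δt = d  ⇒  (0.7+0.4+0.3+0.5+0.4 − 5φ)·1 = 1.35
φ = (2.300 − 1.35/1) / 5 = 0.19 in/h.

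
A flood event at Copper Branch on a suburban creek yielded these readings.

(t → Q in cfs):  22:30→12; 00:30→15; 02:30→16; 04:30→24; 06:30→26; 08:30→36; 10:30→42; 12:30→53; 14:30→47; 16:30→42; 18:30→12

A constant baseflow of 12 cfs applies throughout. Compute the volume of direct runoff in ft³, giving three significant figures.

V ≈ 1.39 × 10^6 ft³

Direct-runoff ordinates (Q − Q_b): 0.0, 3.0, 4.0, 12.0, 14.0, 24.0, 30.0, 41.0, 35.0, 30.0, 0.0 cfs.
ΣQ_DR = 193.0 cfs.
With Δt = 2 h = 7200 s, V = ΣQ_DR · Δt = 193.0 × 7200 = 1.39 × 10^6 ft³.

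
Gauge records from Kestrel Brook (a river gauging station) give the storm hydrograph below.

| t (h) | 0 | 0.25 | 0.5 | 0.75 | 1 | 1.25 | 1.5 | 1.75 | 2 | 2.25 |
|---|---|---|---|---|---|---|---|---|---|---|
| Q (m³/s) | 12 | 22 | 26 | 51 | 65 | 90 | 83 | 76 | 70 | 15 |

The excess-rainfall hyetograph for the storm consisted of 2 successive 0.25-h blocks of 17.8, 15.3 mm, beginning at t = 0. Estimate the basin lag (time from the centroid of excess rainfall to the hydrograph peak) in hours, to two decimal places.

Centroid of excess rainfall: t_c = Σ P_i·t̄_i / ΣP_i = 0.2406 h (block centres at 0.125, 0.375 h).
Hydrograph peak occurs at t = 1.25 h, so basin lag t_L = 1.25 − 0.2406 = 1.01 h.

t_L ≈ 1.01 h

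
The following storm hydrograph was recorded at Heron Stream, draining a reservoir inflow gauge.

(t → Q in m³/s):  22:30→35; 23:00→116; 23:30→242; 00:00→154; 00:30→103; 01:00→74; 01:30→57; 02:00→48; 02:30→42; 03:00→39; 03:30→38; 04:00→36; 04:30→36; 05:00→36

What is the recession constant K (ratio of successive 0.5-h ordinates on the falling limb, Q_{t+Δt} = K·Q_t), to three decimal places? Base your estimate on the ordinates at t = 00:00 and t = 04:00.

K ≈ 0.834

Using the recession-limb readings at t = 00:00 and t = 04:00: Q falls from 154 to 36 m³/s over 8 intervals.
K = (Q₂/Q₁)^(1/8) = (36/154)^(1/8) = 0.834.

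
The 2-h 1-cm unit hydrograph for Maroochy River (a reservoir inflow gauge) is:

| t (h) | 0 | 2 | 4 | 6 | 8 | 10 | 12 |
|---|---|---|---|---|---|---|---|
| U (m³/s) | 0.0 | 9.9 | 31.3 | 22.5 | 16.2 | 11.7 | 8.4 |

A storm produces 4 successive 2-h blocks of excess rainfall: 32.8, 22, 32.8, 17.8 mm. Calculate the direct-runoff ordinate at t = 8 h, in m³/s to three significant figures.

By discrete convolution, Q_j = Σ (P_i / 10 mm) · U_{j−i}.
At t = 8 h (j=4): Q = (32.8/10)·16.2 + (22/10)·22.5 + (32.8/10)·31.3 + (17.8/10)·9.9 = 223 m³/s.

Q ≈ 223 m³/s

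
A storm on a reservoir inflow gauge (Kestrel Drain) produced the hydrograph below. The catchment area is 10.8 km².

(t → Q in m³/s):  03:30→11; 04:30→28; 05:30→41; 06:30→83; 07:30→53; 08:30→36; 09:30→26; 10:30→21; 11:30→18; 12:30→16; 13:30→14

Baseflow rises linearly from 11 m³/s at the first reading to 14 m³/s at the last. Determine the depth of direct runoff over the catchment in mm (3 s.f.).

d ≈ 69.8 mm

Direct runoff: 0.00, 16.70, 29.40, 71.10, 40.80, 23.50, 13.20, 7.90, 4.60, 2.30, 0.00 m³/s; ΣQ_DR = 209.5 m³/s.
V = ΣQ_DR · Δt = 209.5 × 3600 s = 7.542 × 10^5 m³.
Over A = 10.8 km², depth = V / A = 69.8 mm.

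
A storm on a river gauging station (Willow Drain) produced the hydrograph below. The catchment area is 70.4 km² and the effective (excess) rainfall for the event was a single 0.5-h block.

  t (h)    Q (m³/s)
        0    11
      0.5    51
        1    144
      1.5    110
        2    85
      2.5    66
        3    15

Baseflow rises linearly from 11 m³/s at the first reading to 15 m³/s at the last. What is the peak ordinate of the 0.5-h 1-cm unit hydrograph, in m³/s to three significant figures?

Direct runoff: 0.00, 39.33, 131.67, 97.00, 71.33, 51.67, 0.00 m³/s; ΣQ_DR = 391.0 m³/s, peak = 131.67 m³/s.
Runoff depth d = ΣQ_DR·Δt / A = 391.0 × 1800 / (70.4 km²) = 9.997 mm.
The 1-cm UH is the DRH scaled by (10 mm)/d, so U_p = 131.67 × 10/9.997 = 132 m³/s.

U_p ≈ 132 m³/s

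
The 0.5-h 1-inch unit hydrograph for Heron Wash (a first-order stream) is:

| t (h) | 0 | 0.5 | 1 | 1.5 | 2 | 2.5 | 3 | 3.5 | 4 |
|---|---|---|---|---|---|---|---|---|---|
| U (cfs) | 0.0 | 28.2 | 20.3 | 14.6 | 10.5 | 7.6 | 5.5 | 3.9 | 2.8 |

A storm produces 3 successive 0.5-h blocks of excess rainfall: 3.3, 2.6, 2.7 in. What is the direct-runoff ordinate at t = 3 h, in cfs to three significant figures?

By discrete convolution, Q_j = Σ (P_i / 1 in) · U_{j−i}.
At t = 3 h (j=6): Q = (3.3/1)·5.5 + (2.6/1)·7.6 + (2.7/1)·10.5 = 66.3 cfs.

Q ≈ 66.3 cfs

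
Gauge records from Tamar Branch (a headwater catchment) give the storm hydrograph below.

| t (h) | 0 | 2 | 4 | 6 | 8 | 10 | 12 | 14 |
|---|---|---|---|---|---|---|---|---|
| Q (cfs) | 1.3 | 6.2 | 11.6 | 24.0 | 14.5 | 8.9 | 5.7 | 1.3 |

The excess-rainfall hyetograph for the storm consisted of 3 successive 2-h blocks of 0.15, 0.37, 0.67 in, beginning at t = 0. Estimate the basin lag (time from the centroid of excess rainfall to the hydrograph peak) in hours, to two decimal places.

t_L ≈ 2.13 h

Centroid of excess rainfall: t_c = Σ P_i·t̄_i / ΣP_i = 3.8739 h (block centres at 1, 3, 5 h).
Hydrograph peak occurs at t = 6 h, so basin lag t_L = 6 − 3.8739 = 2.13 h.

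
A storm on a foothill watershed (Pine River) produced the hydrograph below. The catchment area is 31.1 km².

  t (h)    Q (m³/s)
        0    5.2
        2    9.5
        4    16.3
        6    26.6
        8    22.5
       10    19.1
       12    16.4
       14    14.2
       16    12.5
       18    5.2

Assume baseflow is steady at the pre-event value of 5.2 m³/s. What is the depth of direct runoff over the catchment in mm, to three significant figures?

Direct runoff: 0.0, 4.3, 11.1, 21.4, 17.3, 13.9, 11.2, 9.0, 7.3, 0.0 m³/s; ΣQ_DR = 95.50 m³/s.
V = ΣQ_DR · Δt = 95.50 × 7200 s = 6.876 × 10^5 m³.
Over A = 31.1 km², depth = V / A = 22.1 mm.

d ≈ 22.1 mm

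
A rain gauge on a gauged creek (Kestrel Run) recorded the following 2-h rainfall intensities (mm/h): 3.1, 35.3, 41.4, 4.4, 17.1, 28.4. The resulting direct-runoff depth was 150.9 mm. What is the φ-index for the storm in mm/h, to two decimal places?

φ ≈ 11.69 mm/h

Only the 4 blocks with intensity above φ contribute runoff: 35.3, 41.4, 17.1, 28.4 mm/h.
Σ(I−φ)·Δt = d  ⇒  (35.3+41.4+17.1+28.4 − 4φ)·2 = 150.9
φ = (122.2 − 150.9/2) / 4 = 11.69 mm/h.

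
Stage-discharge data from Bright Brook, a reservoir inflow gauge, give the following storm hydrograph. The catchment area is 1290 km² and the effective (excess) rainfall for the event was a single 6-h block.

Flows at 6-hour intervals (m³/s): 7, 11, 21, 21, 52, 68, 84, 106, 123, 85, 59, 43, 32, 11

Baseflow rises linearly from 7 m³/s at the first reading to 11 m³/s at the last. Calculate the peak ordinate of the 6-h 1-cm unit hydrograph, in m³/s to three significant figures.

Direct runoff: 0.00, 3.69, 13.38, 13.08, 43.77, 59.46, 75.15, 96.85, 113.54, 75.23, 48.92, 32.62, 21.31, 0.00 m³/s; ΣQ_DR = 597.0 m³/s, peak = 113.54 m³/s.
Runoff depth d = ΣQ_DR·Δt / A = 597.0 × 21600 / (1290 km²) = 9.996 mm.
The 1-cm UH is the DRH scaled by (10 mm)/d, so U_p = 113.54 × 10/9.996 = 114 m³/s.

U_p ≈ 114 m³/s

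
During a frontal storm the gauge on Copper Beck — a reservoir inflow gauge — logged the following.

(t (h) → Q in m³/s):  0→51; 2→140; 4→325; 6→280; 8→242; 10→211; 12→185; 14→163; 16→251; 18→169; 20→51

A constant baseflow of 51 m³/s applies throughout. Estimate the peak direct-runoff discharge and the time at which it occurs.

Q_p = 274.0 m³/s at t = 4 h

Subtracting baseflow gives direct-runoff ordinates: 0.0, 89.0, 274.0, 229.0, 191.0, 160.0, 134.0, 112.0, 200.0, 118.0, 0.0 m³/s.
The maximum is 274.0 m³/s, occurring at the reading for t = 4 h.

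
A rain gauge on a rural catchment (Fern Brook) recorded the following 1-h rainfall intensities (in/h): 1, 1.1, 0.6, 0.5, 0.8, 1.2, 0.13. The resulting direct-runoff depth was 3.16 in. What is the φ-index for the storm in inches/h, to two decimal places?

Only the 6 blocks with intensity above φ contribute runoff: 1, 1.1, 0.6, 0.5, 0.8, 1.2 in/h.
Σ(I−φ)·Δt = d  ⇒  (1+1.1+0.6+0.5+0.8+1.2 − 6φ)·1 = 3.16
φ = (5.200 − 3.16/1) / 6 = 0.34 in/h.

φ ≈ 0.34 in/h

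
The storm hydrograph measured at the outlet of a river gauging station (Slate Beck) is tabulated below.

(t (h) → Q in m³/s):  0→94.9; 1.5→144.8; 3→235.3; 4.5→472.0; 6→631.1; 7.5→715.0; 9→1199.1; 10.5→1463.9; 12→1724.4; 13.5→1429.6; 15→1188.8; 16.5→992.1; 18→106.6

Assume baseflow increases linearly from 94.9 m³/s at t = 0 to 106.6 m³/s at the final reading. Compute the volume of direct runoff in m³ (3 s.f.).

Direct-runoff ordinates (Q − Q_b): 0.00, 48.92, 138.45, 374.18, 532.30, 615.23, 1098.35, 1362.17, 1621.70, 1325.92, 1084.15, 886.48, 0.00 m³/s.
ΣQ_DR = 9088 m³/s.
With Δt = 1.5 h = 5400 s, V = ΣQ_DR · Δt = 9088 × 5400 = 4.91 × 10^7 m³.

V ≈ 4.91 × 10^7 m³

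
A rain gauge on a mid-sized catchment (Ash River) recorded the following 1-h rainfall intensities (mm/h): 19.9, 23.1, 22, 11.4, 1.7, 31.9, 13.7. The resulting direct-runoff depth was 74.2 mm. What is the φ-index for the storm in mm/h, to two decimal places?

Only the 6 blocks with intensity above φ contribute runoff: 19.9, 23.1, 22, 11.4, 31.9, 13.7 mm/h.
Σ(I−φ)·Δt = d  ⇒  (19.9+23.1+22+11.4+31.9+13.7 − 6φ)·1 = 74.2
φ = (122.0 − 74.2/1) / 6 = 7.97 mm/h.

φ ≈ 7.97 mm/h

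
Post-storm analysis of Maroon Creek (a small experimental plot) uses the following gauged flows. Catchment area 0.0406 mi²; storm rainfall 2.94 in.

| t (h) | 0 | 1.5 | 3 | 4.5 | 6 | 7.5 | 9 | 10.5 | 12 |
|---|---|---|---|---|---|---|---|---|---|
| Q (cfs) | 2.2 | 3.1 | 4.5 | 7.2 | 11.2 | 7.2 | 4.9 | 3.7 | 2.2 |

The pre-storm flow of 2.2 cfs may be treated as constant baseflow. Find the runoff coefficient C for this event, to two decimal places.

C ≈ 0.51

ΣQ_DR = 26.40 cfs; V = ΣQ_DR·Δt = 1.426 × 10^5 ft³.
Runoff depth d = V / A = 1.511 in.
C = d / P = 1.511 / 2.94 = 0.51.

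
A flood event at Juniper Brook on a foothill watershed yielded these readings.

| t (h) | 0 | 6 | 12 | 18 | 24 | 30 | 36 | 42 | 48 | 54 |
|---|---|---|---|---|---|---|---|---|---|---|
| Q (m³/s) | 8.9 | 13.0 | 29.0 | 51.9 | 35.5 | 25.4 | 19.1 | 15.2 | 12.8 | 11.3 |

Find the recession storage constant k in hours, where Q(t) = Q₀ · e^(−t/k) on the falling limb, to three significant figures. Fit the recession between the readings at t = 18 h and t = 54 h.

On the falling limb, Q drops from 51.9 to 11.3 m³/s between t = 18 h and t = 54 h (Δt = 36 h).
k = −Δt / ln(Q₂/Q₁) = −36 / ln(11.3/51.9) = 23.6 h.

k ≈ 23.6 h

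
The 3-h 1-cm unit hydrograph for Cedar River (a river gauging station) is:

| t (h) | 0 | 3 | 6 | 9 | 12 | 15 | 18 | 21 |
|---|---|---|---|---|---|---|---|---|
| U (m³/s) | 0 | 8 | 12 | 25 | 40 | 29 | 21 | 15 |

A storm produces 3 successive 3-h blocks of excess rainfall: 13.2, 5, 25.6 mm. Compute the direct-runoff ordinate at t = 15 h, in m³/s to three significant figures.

Q ≈ 122 m³/s

By discrete convolution, Q_j = Σ (P_i / 10 mm) · U_{j−i}.
At t = 15 h (j=5): Q = (13.2/10)·29 + (5/10)·40 + (25.6/10)·25 = 122 m³/s.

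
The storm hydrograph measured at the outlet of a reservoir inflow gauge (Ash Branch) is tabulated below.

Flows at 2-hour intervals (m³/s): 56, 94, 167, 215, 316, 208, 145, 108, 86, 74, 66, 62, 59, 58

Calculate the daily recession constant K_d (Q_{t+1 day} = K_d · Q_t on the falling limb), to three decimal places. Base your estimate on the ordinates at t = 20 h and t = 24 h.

Between t = 20 h and t = 24 h the flow falls from 66 to 59 m³/s over 2×2 h = 4 h.
Per-interval ratio K = (59/66)^(1/2) = 0.9455; K_d = K^(24/2) = 0.510.

K_d ≈ 0.510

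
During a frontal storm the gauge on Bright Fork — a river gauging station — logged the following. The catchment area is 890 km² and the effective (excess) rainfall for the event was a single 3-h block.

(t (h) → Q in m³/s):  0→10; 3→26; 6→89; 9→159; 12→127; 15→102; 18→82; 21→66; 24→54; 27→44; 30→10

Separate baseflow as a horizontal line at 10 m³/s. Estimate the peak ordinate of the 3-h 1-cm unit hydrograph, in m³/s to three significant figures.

U_p ≈ 186 m³/s

Direct runoff: 0.0, 16.0, 79.0, 149.0, 117.0, 92.0, 72.0, 56.0, 44.0, 34.0, 0.0 m³/s; ΣQ_DR = 659.0 m³/s, peak = 149.0 m³/s.
Runoff depth d = ΣQ_DR·Δt / A = 659.0 × 10800 / (890 km²) = 7.997 mm.
The 1-cm UH is the DRH scaled by (10 mm)/d, so U_p = 149.0 × 10/7.997 = 186 m³/s.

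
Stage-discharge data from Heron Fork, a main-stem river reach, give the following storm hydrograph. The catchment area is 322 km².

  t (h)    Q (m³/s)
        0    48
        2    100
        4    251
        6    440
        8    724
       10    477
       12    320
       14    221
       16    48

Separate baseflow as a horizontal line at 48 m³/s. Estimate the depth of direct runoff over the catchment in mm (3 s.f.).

d ≈ 49.1 mm

Direct runoff: 0.0, 52.0, 203.0, 392.0, 676.0, 429.0, 272.0, 173.0, 0.0 m³/s; ΣQ_DR = 2197 m³/s.
V = ΣQ_DR · Δt = 2197 × 7200 s = 1.582 × 10^7 m³.
Over A = 322 km², depth = V / A = 49.1 mm.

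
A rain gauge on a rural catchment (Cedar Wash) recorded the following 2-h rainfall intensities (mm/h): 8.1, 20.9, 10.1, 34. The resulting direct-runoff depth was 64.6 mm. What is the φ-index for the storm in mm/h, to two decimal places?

Only the 2 blocks with intensity above φ contribute runoff: 20.9, 34 mm/h.
Σ(I−φ)·Δt = d  ⇒  (20.9+34 − 2φ)·2 = 64.6
φ = (54.90 − 64.6/2) / 2 = 11.30 mm/h.

φ ≈ 11.30 mm/h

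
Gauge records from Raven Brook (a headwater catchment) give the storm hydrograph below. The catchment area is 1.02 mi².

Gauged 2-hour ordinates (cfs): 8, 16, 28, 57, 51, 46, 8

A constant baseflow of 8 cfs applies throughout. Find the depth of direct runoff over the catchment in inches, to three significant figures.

d ≈ 0.480 in

Direct runoff: 0.0, 8.0, 20.0, 49.0, 43.0, 38.0, 0.0 cfs; ΣQ_DR = 158.0 cfs.
V = ΣQ_DR · Δt = 158.0 × 7200 s = 1.138 × 10^6 ft³.
Over A = 1.02 mi², depth = V / A = 0.480 in.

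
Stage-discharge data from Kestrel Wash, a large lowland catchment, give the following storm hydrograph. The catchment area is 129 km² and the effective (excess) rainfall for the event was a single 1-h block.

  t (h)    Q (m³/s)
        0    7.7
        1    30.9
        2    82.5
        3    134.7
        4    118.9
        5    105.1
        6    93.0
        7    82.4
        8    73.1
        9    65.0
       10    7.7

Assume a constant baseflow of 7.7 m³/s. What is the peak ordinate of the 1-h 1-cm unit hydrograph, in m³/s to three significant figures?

Direct runoff: 0.0, 23.2, 74.8, 127.0, 111.2, 97.4, 85.3, 74.7, 65.4, 57.3, 0.0 m³/s; ΣQ_DR = 716.3 m³/s, peak = 127.0 m³/s.
Runoff depth d = ΣQ_DR·Δt / A = 716.3 × 3600 / (129 km²) = 19.99 mm.
The 1-cm UH is the DRH scaled by (10 mm)/d, so U_p = 127.0 × 10/19.99 = 63.5 m³/s.

U_p ≈ 63.5 m³/s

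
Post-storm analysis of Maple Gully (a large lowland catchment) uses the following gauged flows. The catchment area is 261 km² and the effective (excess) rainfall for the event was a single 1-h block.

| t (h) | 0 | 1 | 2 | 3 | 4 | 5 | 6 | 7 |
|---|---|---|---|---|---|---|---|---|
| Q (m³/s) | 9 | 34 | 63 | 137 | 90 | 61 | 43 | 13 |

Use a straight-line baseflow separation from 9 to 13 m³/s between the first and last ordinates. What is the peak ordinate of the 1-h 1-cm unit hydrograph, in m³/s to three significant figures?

U_p ≈ 253 m³/s

Direct runoff: 0.00, 24.43, 52.86, 126.29, 78.71, 49.14, 30.57, 0.00 m³/s; ΣQ_DR = 362.0 m³/s, peak = 126.29 m³/s.
Runoff depth d = ΣQ_DR·Δt / A = 362.0 × 3600 / (261 km²) = 4.993 mm.
The 1-cm UH is the DRH scaled by (10 mm)/d, so U_p = 126.29 × 10/4.993 = 253 m³/s.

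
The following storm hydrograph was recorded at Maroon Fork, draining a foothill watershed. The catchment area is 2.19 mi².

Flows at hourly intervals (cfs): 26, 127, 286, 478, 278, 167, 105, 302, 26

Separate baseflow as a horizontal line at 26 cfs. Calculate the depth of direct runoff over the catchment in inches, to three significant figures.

Direct runoff: 0.0, 101.0, 260.0, 452.0, 252.0, 141.0, 79.0, 276.0, 0.0 cfs; ΣQ_DR = 1561 cfs.
V = ΣQ_DR · Δt = 1561 × 3600 s = 5.620 × 10^6 ft³.
Over A = 2.19 mi², depth = V / A = 1.10 in.

d ≈ 1.10 in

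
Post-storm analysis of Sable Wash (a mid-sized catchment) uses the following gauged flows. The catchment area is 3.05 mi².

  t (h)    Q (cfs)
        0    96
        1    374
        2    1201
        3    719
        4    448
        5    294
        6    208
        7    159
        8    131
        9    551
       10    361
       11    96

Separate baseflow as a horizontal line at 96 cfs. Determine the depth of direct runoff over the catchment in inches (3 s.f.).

d ≈ 1.77 in

Direct runoff: 0.0, 278.0, 1105.0, 623.0, 352.0, 198.0, 112.0, 63.0, 35.0, 455.0, 265.0, 0.0 cfs; ΣQ_DR = 3486 cfs.
V = ΣQ_DR · Δt = 3486 × 3600 s = 1.255 × 10^7 ft³.
Over A = 3.05 mi², depth = V / A = 1.77 in.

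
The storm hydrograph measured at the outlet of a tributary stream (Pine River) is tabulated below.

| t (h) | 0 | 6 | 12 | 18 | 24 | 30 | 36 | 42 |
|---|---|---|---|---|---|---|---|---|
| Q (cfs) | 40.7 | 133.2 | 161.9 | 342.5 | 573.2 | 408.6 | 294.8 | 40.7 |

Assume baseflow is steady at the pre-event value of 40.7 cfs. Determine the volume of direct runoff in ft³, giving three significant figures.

Direct-runoff ordinates (Q − Q_b): 0.0, 92.5, 121.2, 301.8, 532.5, 367.9, 254.1, 0.0 cfs.
ΣQ_DR = 1670 cfs.
With Δt = 6 h = 21600 s, V = ΣQ_DR · Δt = 1670 × 21600 = 3.61 × 10^7 ft³.

V ≈ 3.61 × 10^7 ft³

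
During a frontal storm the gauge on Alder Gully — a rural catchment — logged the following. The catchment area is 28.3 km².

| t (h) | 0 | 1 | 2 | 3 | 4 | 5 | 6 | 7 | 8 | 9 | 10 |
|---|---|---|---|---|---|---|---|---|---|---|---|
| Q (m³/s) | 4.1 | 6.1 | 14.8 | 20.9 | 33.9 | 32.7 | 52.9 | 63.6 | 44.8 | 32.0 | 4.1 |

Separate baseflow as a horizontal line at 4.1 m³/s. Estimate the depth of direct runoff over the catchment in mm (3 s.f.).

Direct runoff: 0.0, 2.0, 10.7, 16.8, 29.8, 28.6, 48.8, 59.5, 40.7, 27.9, 0.0 m³/s; ΣQ_DR = 264.8 m³/s.
V = ΣQ_DR · Δt = 264.8 × 3600 s = 9.533 × 10^5 m³.
Over A = 28.3 km², depth = V / A = 33.7 mm.

d ≈ 33.7 mm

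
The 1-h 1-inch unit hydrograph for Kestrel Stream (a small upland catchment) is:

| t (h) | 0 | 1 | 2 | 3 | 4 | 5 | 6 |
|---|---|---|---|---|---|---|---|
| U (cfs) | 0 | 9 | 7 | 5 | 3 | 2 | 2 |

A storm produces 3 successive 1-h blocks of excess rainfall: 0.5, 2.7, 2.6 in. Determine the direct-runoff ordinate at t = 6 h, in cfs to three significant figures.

By discrete convolution, Q_j = Σ (P_i / 1 in) · U_{j−i}.
At t = 6 h (j=6): Q = (0.5/1)·2 + (2.7/1)·2 + (2.6/1)·3 = 14.2 cfs.

Q ≈ 14.2 cfs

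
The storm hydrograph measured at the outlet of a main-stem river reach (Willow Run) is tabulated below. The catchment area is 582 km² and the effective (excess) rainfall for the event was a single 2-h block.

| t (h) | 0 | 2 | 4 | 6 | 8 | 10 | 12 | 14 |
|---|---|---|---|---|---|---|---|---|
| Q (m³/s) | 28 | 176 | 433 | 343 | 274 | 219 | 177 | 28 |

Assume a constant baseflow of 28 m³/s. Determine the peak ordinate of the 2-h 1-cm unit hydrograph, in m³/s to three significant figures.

U_p ≈ 225 m³/s

Direct runoff: 0.0, 148.0, 405.0, 315.0, 246.0, 191.0, 149.0, 0.0 m³/s; ΣQ_DR = 1454 m³/s, peak = 405.0 m³/s.
Runoff depth d = ΣQ_DR·Δt / A = 1454 × 7200 / (582 km²) = 17.99 mm.
The 1-cm UH is the DRH scaled by (10 mm)/d, so U_p = 405.0 × 10/17.99 = 225 m³/s.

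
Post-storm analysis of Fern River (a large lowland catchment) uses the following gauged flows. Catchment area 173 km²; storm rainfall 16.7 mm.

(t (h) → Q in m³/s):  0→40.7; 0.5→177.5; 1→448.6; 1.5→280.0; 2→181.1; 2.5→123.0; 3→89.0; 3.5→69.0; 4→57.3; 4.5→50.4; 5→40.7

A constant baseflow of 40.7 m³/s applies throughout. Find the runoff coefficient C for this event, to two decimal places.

ΣQ_DR = 1110 m³/s; V = ΣQ_DR·Δt = 1.997 × 10^6 m³.
Runoff depth d = V / A = 11.54 mm.
C = d / P = 11.54 / 16.7 = 0.69.

C ≈ 0.69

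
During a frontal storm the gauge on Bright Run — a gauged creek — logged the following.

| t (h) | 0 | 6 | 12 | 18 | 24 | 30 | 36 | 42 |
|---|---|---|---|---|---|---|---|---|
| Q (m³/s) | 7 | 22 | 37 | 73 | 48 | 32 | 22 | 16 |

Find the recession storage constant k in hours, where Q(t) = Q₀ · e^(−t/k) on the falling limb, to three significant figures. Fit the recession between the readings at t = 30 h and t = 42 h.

k ≈ 17.3 h

On the falling limb, Q drops from 32 to 16 m³/s between t = 30 h and t = 42 h (Δt = 12 h).
k = −Δt / ln(Q₂/Q₁) = −12 / ln(16/32) = 17.3 h.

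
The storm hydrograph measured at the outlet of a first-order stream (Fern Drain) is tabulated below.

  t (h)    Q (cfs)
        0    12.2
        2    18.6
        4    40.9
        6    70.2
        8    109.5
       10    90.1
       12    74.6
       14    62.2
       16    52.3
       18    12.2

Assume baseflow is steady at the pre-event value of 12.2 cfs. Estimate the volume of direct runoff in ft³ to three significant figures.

Direct-runoff ordinates (Q − Q_b): 0.0, 6.4, 28.7, 58.0, 97.3, 77.9, 62.4, 50.0, 40.1, 0.0 cfs.
ΣQ_DR = 420.8 cfs.
With Δt = 2 h = 7200 s, V = ΣQ_DR · Δt = 420.8 × 7200 = 3.03 × 10^6 ft³.

V ≈ 3.03 × 10^6 ft³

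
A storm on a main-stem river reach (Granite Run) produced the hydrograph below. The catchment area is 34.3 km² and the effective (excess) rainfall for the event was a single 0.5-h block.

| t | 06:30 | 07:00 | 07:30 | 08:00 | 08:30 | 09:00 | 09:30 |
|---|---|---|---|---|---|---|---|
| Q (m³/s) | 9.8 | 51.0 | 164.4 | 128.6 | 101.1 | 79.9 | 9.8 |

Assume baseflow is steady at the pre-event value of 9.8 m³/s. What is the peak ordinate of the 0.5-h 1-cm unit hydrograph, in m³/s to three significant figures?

Direct runoff: 0.0, 41.2, 154.6, 118.8, 91.3, 70.1, 0.0 m³/s; ΣQ_DR = 476.0 m³/s, peak = 154.6 m³/s.
Runoff depth d = ΣQ_DR·Δt / A = 476.0 × 1800 / (34.3 km²) = 24.98 mm.
The 1-cm UH is the DRH scaled by (10 mm)/d, so U_p = 154.6 × 10/24.98 = 61.9 m³/s.

U_p ≈ 61.9 m³/s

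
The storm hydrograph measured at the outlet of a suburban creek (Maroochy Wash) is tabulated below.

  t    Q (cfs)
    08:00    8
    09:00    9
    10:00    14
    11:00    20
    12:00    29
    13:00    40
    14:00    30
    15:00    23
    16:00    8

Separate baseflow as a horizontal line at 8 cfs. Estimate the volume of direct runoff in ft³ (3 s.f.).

Direct-runoff ordinates (Q − Q_b): 0.0, 1.0, 6.0, 12.0, 21.0, 32.0, 22.0, 15.0, 0.0 cfs.
ΣQ_DR = 109.0 cfs.
With Δt = 1 h = 3600 s, V = ΣQ_DR · Δt = 109.0 × 3600 = 3.92 × 10^5 ft³.

V ≈ 3.92 × 10^5 ft³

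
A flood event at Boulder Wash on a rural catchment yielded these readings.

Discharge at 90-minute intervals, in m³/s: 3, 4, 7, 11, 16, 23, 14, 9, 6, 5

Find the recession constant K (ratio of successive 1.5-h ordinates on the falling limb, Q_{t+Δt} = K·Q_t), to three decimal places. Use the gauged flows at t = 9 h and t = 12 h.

Using the recession-limb readings at t = 9 h and t = 12 h: Q falls from 14 to 6 m³/s over 2 intervals.
K = (Q₂/Q₁)^(1/2) = (6/14)^(1/2) = 0.655.

K ≈ 0.655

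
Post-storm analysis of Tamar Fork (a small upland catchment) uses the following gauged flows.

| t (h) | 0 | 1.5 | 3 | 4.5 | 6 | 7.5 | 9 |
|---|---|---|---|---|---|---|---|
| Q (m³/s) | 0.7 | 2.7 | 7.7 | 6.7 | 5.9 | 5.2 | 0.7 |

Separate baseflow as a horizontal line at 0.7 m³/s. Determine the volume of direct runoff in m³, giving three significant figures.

V ≈ 1.33 × 10^5 m³

Direct-runoff ordinates (Q − Q_b): 0.0, 2.0, 7.0, 6.0, 5.2, 4.5, 0.0 m³/s.
ΣQ_DR = 24.70 m³/s.
With Δt = 1.5 h = 5400 s, V = ΣQ_DR · Δt = 24.70 × 5400 = 1.33 × 10^5 m³.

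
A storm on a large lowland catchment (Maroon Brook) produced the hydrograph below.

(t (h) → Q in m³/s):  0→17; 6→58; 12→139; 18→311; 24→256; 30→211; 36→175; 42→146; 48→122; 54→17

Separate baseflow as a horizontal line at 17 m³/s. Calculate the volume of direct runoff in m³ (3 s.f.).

V ≈ 2.77 × 10^7 m³

Direct-runoff ordinates (Q − Q_b): 0.0, 41.0, 122.0, 294.0, 239.0, 194.0, 158.0, 129.0, 105.0, 0.0 m³/s.
ΣQ_DR = 1282 m³/s.
With Δt = 6 h = 21600 s, V = ΣQ_DR · Δt = 1282 × 21600 = 2.77 × 10^7 m³.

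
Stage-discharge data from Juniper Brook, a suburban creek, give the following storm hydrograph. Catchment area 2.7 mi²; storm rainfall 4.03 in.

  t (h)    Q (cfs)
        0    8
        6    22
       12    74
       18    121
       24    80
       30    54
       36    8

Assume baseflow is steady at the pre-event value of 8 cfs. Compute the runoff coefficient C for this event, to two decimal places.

C ≈ 0.27

ΣQ_DR = 311.0 cfs; V = ΣQ_DR·Δt = 6.718 × 10^6 ft³.
Runoff depth d = V / A = 1.071 in.
C = d / P = 1.071 / 4.03 = 0.27.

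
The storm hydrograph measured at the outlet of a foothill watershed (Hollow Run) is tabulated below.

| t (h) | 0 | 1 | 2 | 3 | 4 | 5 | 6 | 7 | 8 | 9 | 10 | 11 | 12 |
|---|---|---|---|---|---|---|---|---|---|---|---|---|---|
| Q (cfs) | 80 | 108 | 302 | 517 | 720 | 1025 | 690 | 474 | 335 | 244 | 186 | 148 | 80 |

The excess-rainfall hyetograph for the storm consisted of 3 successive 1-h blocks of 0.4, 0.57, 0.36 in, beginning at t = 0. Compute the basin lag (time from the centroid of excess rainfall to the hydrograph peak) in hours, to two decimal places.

Centroid of excess rainfall: t_c = Σ P_i·t̄_i / ΣP_i = 1.4699 h (block centres at 0.5, 1.5, 2.5 h).
Hydrograph peak occurs at t = 5 h, so basin lag t_L = 5 − 1.4699 = 3.53 h.

t_L ≈ 3.53 h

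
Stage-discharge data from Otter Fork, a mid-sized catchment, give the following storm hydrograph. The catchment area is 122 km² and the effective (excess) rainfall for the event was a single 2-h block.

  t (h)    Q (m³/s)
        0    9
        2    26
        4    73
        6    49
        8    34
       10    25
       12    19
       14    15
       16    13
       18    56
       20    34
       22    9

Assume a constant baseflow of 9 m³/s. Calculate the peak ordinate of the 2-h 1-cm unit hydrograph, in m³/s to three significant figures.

U_p ≈ 42.7 m³/s

Direct runoff: 0.0, 17.0, 64.0, 40.0, 25.0, 16.0, 10.0, 6.0, 4.0, 47.0, 25.0, 0.0 m³/s; ΣQ_DR = 254.0 m³/s, peak = 64.0 m³/s.
Runoff depth d = ΣQ_DR·Δt / A = 254.0 × 7200 / (122 km²) = 14.99 mm.
The 1-cm UH is the DRH scaled by (10 mm)/d, so U_p = 64.0 × 10/14.99 = 42.7 m³/s.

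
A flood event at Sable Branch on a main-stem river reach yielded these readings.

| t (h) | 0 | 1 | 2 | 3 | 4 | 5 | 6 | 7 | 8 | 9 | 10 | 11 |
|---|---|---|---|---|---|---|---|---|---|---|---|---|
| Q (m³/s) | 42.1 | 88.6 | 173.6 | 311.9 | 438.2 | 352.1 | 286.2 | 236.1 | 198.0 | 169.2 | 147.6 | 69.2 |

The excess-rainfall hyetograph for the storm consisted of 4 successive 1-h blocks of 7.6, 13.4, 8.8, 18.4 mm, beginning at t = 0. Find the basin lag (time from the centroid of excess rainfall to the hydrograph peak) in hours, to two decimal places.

t_L ≈ 1.71 h

Centroid of excess rainfall: t_c = Σ P_i·t̄_i / ΣP_i = 2.2884 h (block centres at 0.5, 1.5, 2.5, 3.5 h).
Hydrograph peak occurs at t = 4 h, so basin lag t_L = 4 − 2.2884 = 1.71 h.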